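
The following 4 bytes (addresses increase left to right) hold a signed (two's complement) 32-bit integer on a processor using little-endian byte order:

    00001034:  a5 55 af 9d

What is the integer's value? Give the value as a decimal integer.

-1649453659

Little-endian stores the least-significant byte at the lowest address.
Reassemble most-significant byte first: 9D AF 55 A5 → 0x9DAF55A5.
Top bit is set, so as a signed 32-bit value this is 0x9DAF55A5 − 2^32 = -1649453659.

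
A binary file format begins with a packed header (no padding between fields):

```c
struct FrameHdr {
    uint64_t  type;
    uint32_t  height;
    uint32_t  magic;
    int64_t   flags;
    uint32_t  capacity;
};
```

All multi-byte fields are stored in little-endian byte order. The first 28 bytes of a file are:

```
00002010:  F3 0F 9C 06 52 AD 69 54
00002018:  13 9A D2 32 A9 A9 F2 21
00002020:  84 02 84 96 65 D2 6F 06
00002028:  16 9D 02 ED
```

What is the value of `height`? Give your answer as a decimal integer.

`height` follows `type` (8 bytes), so it starts at byte offset 8 and occupies 4 bytes.
Bytes at offsets 8..11: 13 9A D2 32.
Little-endian stores the least-significant byte at the lowest address.
Reassemble most-significant byte first: 32 D2 9A 13 → 0x32D29A13.
0x32D29A13 = 852662803.

852662803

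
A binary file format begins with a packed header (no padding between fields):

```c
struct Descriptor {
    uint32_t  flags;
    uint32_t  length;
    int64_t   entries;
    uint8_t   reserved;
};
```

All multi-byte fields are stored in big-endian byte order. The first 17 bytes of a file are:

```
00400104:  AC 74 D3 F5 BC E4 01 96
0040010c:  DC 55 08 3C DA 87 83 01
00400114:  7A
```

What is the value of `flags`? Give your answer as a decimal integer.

`flags` is the first field, at byte offset 0, occupying 4 bytes.
Bytes at offsets 0..3: AC 74 D3 F5.
Big-endian stores the most-significant byte at the lowest address.
The bytes are already most-significant first: 0xAC74D3F5.
0xAC74D3F5 = 2893337589.

2893337589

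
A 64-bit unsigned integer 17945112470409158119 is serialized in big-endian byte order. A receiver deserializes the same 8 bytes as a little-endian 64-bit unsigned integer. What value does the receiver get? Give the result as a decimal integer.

17945112470409158119 in 64-bit hexadecimal is 0xF909D8B6ED2B9DE7.
Stored big-endian, the bytes at ascending addresses are F9 09 D8 B6 ED 2B 9D E7.
Read back as little-endian, the first byte is least significant, giving 0xE79D2BEDB6D809F9.
0xE79D2BEDB6D809F9 = 16689544094079781369.

16689544094079781369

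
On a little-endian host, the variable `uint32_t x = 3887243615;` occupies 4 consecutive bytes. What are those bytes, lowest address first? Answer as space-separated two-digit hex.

3887243615 in hexadecimal, padded to 32 bits, is 0xE7B2A15F.
Split into bytes (most-significant first): E7 B2 A1 5F.
Little-endian: lowest address holds the least-significant byte.
So at ascending addresses the bytes are 5F A1 B2 E7.

5F A1 B2 E7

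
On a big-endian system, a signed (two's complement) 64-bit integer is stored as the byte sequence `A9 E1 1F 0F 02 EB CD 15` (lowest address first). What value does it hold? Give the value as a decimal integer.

In big-endian order the high byte comes first in memory.
The bytes are already most-significant first: 0xA9E11F0F02EBCD15.
Top bit is set, so as a signed 64-bit value this is 0xA9E11F0F02EBCD15 − 2^64 = -6205644662205854443.

-6205644662205854443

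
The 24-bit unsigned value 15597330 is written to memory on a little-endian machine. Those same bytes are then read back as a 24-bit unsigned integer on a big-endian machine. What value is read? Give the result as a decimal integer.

15597330 in 24-bit hexadecimal is 0xEDFF12.
Stored little-endian, the bytes at ascending addresses are 12 FF ED.
Read back as big-endian, the last byte is least significant, giving 0x12FFED.
0x12FFED = 1245165.

1245165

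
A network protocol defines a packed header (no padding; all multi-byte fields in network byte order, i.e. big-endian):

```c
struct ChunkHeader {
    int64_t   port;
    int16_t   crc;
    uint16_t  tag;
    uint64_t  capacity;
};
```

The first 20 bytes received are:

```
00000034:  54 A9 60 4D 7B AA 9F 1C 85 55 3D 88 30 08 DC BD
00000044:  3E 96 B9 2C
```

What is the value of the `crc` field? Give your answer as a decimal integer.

`crc` follows `port` (8 bytes), so it starts at byte offset 8 and occupies 2 bytes.
Bytes at offsets 8..9: 85 55.
Big-endian stores the most-significant byte at the lowest address.
The bytes are already most-significant first: 0x8555.
Top bit is set, so as a signed 16-bit value this is 0x8555 − 2^16 = -31403.

-31403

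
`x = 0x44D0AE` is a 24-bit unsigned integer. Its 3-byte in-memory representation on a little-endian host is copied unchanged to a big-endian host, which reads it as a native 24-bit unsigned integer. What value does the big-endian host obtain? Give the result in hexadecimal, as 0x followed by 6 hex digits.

0xAED044

Stored little-endian, the bytes at ascending addresses are AE D0 44.
Read back as big-endian, the last byte is least significant, giving 0xAED044.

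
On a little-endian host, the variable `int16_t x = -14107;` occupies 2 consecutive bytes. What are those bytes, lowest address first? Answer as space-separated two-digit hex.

Two's complement of -14107 in 16 bits: 14107 = 0x371B; invert → 0xC8E4; add 1 → 0xC8E5.
Split into bytes (most-significant first): C8 E5.
Little-endian stores the least-significant byte at the lowest address.
So at ascending addresses the bytes are E5 C8.

E5 C8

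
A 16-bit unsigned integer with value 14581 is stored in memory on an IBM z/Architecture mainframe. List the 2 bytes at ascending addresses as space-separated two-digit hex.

14581 in hexadecimal, padded to 16 bits, is 0x38F5.
Split into bytes (most-significant first): 38 F5.
Big-endian stores the most-significant byte at the lowest address.
So the memory order matches the most-significant-first order: 38 F5.

38 F5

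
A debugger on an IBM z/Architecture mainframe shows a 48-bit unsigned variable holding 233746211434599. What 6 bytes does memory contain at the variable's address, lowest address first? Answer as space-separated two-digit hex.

233746211434599 in hexadecimal, padded to 48 bits, is 0xD49747E67067.
Split into bytes (most-significant first): D4 97 47 E6 70 67.
In big-endian order the high byte comes first in memory.
So the memory order matches the most-significant-first order: D4 97 47 E6 70 67.

D4 97 47 E6 70 67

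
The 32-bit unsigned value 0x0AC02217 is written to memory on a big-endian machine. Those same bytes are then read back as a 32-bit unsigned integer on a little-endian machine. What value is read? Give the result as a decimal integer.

388153354

Stored big-endian, the bytes at ascending addresses are 0A C0 22 17.
Read back as little-endian, the first byte is least significant, giving 0x1722C00A.
0x1722C00A = 388153354.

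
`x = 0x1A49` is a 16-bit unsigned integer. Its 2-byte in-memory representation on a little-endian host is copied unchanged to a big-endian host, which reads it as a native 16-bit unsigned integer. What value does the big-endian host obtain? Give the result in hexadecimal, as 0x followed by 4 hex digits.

Stored little-endian, the bytes at ascending addresses are 49 1A.
Read back as big-endian, the last byte is least significant, giving 0x491A.

0x491A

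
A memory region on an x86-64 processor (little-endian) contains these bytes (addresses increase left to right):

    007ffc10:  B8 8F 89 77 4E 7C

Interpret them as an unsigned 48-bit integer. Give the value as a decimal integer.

Little-endian: lowest address holds the least-significant byte.
Reassemble most-significant byte first: 7C 4E 77 89 8F B8 → 0x7C4E77898FB8.
0x7C4E77898FB8 = 136676454797240.

136676454797240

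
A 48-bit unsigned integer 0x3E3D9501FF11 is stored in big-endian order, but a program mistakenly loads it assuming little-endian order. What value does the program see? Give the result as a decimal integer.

19786940890430

Stored big-endian, the bytes at ascending addresses are 3E 3D 95 01 FF 11.
Read back as little-endian, the first byte is least significant, giving 0x11FF01953D3E.
0x11FF01953D3E = 19786940890430.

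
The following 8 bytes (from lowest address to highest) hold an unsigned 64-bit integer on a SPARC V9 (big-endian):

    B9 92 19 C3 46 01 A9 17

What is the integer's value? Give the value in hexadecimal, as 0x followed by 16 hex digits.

Big-endian stores the most-significant byte at the lowest address.
The bytes are already most-significant first: 0xB99219C34601A917.

0xB99219C34601A917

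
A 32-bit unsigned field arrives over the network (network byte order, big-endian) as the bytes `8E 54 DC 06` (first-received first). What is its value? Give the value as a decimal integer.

2387926022

Big-endian: lowest address holds the most-significant byte.
The bytes are already most-significant first: 0x8E54DC06.
0x8E54DC06 = 2387926022.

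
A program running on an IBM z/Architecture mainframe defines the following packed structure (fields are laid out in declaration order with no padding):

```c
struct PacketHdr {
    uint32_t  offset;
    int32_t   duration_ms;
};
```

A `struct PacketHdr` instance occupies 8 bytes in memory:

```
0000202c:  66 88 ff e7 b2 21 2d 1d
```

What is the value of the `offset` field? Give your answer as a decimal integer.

1720254439

`offset` is the first field, at byte offset 0, occupying 4 bytes.
Bytes at offsets 0..3: 66 88 FF E7.
In big-endian order the high byte comes first in memory.
The bytes are already most-significant first: 0x6688FFE7.
0x6688FFE7 = 1720254439.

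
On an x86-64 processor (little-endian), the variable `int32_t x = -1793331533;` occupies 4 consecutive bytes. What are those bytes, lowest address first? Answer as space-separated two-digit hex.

B3 EE 1B 95

Two's complement of -1793331533 in 32 bits: 1793331533 = 0x6AE4114D; invert → 0x951BEEB2; add 1 → 0x951BEEB3.
Split into bytes (most-significant first): 95 1B EE B3.
Little-endian: lowest address holds the least-significant byte.
So at ascending addresses the bytes are B3 EE 1B 95.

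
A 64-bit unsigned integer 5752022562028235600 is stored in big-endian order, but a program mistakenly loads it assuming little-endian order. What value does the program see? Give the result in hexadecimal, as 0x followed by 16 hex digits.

0x50ABB96D0B4AD34F

5752022562028235600 in 64-bit hexadecimal is 0x4FD34A0B6DB9AB50.
Stored big-endian, the bytes at ascending addresses are 4F D3 4A 0B 6D B9 AB 50.
Read back as little-endian, the first byte is least significant, giving 0x50ABB96D0B4AD34F.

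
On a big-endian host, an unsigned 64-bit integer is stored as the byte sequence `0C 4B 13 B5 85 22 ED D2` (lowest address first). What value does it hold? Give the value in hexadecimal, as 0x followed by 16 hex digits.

In big-endian order the high byte comes first in memory.
The bytes are already most-significant first: 0x0C4B13B58522EDD2.

0x0C4B13B58522EDD2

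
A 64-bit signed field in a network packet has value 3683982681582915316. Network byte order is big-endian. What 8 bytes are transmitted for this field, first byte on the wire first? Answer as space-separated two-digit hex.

3683982681582915316 in hexadecimal, padded to 64 bits, is 0x332022BAF670CEF4.
Split into bytes (most-significant first): 33 20 22 BA F6 70 CE F4.
In big-endian order the high byte comes first in memory.
So the memory order matches the most-significant-first order: 33 20 22 BA F6 70 CE F4.

33 20 22 BA F6 70 CE F4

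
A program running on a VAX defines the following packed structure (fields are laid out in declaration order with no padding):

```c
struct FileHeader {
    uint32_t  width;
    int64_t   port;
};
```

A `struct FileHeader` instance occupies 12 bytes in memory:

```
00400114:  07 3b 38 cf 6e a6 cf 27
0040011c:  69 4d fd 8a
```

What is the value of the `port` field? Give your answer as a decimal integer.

`port` follows `width` (4 bytes), so it starts at byte offset 4 and occupies 8 bytes.
Bytes at offsets 4..11: 6E A6 CF 27 69 4D FD 8A.
Little-endian: lowest address holds the least-significant byte.
Reassemble most-significant byte first: 8A FD 4D 69 27 CF A6 6E → 0x8AFD4D6927CFA66E.
Top bit is set, so as a signed 64-bit value this is 0x8AFD4D6927CFA66E − 2^64 = -8431497813332875666.

-8431497813332875666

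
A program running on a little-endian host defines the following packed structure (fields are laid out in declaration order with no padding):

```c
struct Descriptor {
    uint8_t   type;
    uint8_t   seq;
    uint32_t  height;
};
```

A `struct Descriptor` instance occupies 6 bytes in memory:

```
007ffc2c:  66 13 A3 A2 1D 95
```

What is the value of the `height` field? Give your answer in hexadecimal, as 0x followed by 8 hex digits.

`height` follows `type` (1 B), `seq` (1 B), so it starts at offset 1 + 1 = 2 and occupies 4 bytes.
Bytes at offsets 2..5: A3 A2 1D 95.
Little-endian: lowest address holds the least-significant byte.
Reassemble most-significant byte first: 95 1D A2 A3 → 0x951DA2A3.

0x951DA2A3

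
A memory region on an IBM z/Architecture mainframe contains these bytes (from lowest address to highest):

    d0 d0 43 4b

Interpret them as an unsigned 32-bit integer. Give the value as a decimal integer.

Big-endian stores the most-significant byte at the lowest address.
The bytes are already most-significant first: 0xD0D0434B.
0xD0D0434B = 3503309643.

3503309643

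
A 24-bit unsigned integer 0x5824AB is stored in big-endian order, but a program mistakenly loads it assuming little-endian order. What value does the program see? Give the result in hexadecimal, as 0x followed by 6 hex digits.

0xAB2458

Stored big-endian, the bytes at ascending addresses are 58 24 AB.
Read back as little-endian, the first byte is least significant, giving 0xAB2458.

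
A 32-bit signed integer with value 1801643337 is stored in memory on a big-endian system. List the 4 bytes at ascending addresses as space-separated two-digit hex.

6B 62 E5 49

1801643337 in hexadecimal, padded to 32 bits, is 0x6B62E549.
Split into bytes (most-significant first): 6B 62 E5 49.
Big-endian stores the most-significant byte at the lowest address.
So the memory order matches the most-significant-first order: 6B 62 E5 49.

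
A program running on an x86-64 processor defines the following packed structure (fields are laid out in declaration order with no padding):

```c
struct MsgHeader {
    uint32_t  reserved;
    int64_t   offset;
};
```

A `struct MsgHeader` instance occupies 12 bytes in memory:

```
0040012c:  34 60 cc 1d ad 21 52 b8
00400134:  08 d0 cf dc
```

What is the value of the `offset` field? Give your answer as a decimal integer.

`offset` follows `reserved` (4 bytes), so it starts at byte offset 4 and occupies 8 bytes.
Bytes at offsets 4..11: AD 21 52 B8 08 D0 CF DC.
Little-endian stores the least-significant byte at the lowest address.
Reassemble most-significant byte first: DC CF D0 08 B8 52 21 AD → 0xDCCFD008B85221AD.
Top bit is set, so as a signed 64-bit value this is 0xDCCFD008B85221AD − 2^64 = -2535579329315593811.

-2535579329315593811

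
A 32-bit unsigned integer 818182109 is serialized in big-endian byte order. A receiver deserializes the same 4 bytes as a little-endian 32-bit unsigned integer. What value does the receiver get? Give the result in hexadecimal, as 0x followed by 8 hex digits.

0xDD77C430

818182109 in 32-bit hexadecimal is 0x30C477DD.
Stored big-endian, the bytes at ascending addresses are 30 C4 77 DD.
Read back as little-endian, the first byte is least significant, giving 0xDD77C430.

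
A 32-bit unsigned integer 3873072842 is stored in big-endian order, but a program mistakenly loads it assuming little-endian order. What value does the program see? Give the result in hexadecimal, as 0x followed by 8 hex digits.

3873072842 in 32-bit hexadecimal is 0xE6DA66CA.
Stored big-endian, the bytes at ascending addresses are E6 DA 66 CA.
Read back as little-endian, the first byte is least significant, giving 0xCA66DAE6.

0xCA66DAE6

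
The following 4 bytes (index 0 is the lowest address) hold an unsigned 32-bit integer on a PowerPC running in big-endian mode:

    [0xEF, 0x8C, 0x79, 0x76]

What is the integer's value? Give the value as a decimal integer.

4018960758

In big-endian order the high byte comes first in memory.
The bytes are already most-significant first: 0xEF8C7976.
0xEF8C7976 = 4018960758.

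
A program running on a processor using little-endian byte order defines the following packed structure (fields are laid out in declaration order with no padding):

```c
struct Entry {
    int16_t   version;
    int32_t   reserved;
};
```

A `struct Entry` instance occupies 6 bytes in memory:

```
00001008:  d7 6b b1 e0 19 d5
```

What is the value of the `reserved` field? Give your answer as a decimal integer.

-719724367

`reserved` follows `version` (2 bytes), so it starts at byte offset 2 and occupies 4 bytes.
Bytes at offsets 2..5: B1 E0 19 D5.
In little-endian order the low byte comes first in memory.
Reassemble most-significant byte first: D5 19 E0 B1 → 0xD519E0B1.
Top bit is set, so as a signed 32-bit value this is 0xD519E0B1 − 2^32 = -719724367.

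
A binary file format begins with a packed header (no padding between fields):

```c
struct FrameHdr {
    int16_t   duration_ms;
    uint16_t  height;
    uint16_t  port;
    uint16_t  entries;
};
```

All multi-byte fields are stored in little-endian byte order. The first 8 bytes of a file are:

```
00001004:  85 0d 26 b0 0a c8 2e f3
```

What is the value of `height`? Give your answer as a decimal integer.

`height` follows `duration_ms` (2 bytes), so it starts at byte offset 2 and occupies 2 bytes.
Bytes at offsets 2..3: 26 B0.
In little-endian order the low byte comes first in memory.
Reassemble most-significant byte first: B0 26 → 0xB026.
0xB026 = 45094.

45094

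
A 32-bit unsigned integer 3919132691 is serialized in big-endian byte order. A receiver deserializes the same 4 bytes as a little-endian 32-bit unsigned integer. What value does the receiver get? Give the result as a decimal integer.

3919132691 in 32-bit hexadecimal is 0xE9993813.
Stored big-endian, the bytes at ascending addresses are E9 99 38 13.
Read back as little-endian, the first byte is least significant, giving 0x133899E9.
0x133899E9 = 322476521.

322476521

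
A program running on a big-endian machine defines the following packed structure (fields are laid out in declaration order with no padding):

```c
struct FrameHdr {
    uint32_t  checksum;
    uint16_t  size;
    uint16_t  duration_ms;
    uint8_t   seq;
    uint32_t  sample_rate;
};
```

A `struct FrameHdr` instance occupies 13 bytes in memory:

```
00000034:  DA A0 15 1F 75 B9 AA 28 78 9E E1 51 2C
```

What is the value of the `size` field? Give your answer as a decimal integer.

`size` follows `checksum` (4 bytes), so it starts at byte offset 4 and occupies 2 bytes.
Bytes at offsets 4..5: 75 B9.
Big-endian stores the most-significant byte at the lowest address.
The bytes are already most-significant first: 0x75B9.
0x75B9 = 30137.

30137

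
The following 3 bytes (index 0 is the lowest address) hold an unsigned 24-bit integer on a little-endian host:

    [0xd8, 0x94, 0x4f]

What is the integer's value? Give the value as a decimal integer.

Little-endian: lowest address holds the least-significant byte.
Reassemble most-significant byte first: 4F 94 D8 → 0x4F94D8.
0x4F94D8 = 5215448.

5215448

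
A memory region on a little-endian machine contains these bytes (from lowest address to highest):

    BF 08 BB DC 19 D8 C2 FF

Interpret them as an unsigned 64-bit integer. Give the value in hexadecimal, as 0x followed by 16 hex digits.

In little-endian order the low byte comes first in memory.
Reassemble most-significant byte first: FF C2 D8 19 DC BB 08 BF → 0xFFC2D819DCBB08BF.

0xFFC2D819DCBB08BF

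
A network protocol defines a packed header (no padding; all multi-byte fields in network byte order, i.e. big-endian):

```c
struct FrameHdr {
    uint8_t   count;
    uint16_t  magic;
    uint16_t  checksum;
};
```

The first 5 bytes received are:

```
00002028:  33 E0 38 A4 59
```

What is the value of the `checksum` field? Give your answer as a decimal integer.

42073

`checksum` follows `count` (1 B), `magic` (2 B), so it starts at offset 1 + 2 = 3 and occupies 2 bytes.
Bytes at offsets 3..4: A4 59.
Big-endian: lowest address holds the most-significant byte.
The bytes are already most-significant first: 0xA459.
0xA459 = 42073.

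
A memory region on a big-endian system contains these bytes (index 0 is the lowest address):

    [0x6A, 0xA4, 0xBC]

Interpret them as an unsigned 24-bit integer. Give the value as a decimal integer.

In big-endian order the high byte comes first in memory.
The bytes are already most-significant first: 0x6AA4BC.
0x6AA4BC = 6988988.

6988988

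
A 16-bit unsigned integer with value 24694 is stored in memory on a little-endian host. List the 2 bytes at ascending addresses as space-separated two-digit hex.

76 60

24694 in hexadecimal, padded to 16 bits, is 0x6076.
Split into bytes (most-significant first): 60 76.
Little-endian: lowest address holds the least-significant byte.
So at ascending addresses the bytes are 76 60.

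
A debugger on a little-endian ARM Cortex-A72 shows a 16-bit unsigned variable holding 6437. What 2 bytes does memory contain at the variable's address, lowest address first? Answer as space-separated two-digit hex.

25 19

6437 in hexadecimal, padded to 16 bits, is 0x1925.
Split into bytes (most-significant first): 19 25.
In little-endian order the low byte comes first in memory.
So at ascending addresses the bytes are 25 19.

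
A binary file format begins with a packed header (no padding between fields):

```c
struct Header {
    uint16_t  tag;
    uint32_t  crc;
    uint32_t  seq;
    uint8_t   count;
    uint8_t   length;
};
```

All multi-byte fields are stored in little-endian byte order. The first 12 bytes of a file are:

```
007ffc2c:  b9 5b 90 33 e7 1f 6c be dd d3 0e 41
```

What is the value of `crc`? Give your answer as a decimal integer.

`crc` follows `tag` (2 bytes), so it starts at byte offset 2 and occupies 4 bytes.
Bytes at offsets 2..5: 90 33 E7 1F.
In little-endian order the low byte comes first in memory.
Reassemble most-significant byte first: 1F E7 33 90 → 0x1FE73390.
0x1FE73390 = 535245712.

535245712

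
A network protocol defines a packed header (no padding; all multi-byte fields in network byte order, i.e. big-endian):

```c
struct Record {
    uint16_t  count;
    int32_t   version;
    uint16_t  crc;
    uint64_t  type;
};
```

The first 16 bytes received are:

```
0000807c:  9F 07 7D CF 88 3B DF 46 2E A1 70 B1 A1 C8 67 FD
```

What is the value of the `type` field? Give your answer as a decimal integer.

`type` follows `count` (2 B), `version` (4 B), `crc` (2 B), so it starts at offset 2 + 4 + 2 = 8 and occupies 8 bytes.
Bytes at offsets 8..15: 2E A1 70 B1 A1 C8 67 FD.
In big-endian order the high byte comes first in memory.
The bytes are already most-significant first: 0x2EA170B1A1C867FD.
0x2EA170B1A1C867FD = 3360090705220888573.

3360090705220888573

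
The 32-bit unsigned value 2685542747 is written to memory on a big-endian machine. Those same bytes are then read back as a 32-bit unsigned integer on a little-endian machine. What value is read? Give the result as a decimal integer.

1528894112

2685542747 in 32-bit hexadecimal is 0xA012215B.
Stored big-endian, the bytes at ascending addresses are A0 12 21 5B.
Read back as little-endian, the first byte is least significant, giving 0x5B2112A0.
0x5B2112A0 = 1528894112.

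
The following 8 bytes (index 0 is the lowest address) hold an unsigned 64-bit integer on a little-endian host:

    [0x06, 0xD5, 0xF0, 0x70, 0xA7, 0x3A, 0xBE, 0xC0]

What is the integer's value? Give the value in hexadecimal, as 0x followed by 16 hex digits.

0xC0BE3AA770F0D506

Little-endian stores the least-significant byte at the lowest address.
Reassemble most-significant byte first: C0 BE 3A A7 70 F0 D5 06 → 0xC0BE3AA770F0D506.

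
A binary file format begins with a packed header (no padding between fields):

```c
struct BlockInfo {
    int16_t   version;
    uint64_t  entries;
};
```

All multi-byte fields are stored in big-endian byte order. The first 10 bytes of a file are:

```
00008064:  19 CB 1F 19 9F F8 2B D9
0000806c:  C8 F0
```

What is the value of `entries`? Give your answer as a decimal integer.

2240998177829931248

`entries` follows `version` (2 bytes), so it starts at byte offset 2 and occupies 8 bytes.
Bytes at offsets 2..9: 1F 19 9F F8 2B D9 C8 F0.
In big-endian order the high byte comes first in memory.
The bytes are already most-significant first: 0x1F199FF82BD9C8F0.
0x1F199FF82BD9C8F0 = 2240998177829931248.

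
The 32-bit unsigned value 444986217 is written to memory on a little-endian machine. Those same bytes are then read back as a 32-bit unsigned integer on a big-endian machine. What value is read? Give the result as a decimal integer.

444986217 in 32-bit hexadecimal is 0x1A85F369.
Stored little-endian, the bytes at ascending addresses are 69 F3 85 1A.
Read back as big-endian, the last byte is least significant, giving 0x69F3851A.
0x69F3851A = 1777567002.

1777567002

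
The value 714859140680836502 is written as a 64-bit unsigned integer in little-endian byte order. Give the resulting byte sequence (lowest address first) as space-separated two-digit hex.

96 E5 B8 D8 99 B0 EB 09

714859140680836502 in hexadecimal, padded to 64 bits, is 0x09EBB099D8B8E596.
Split into bytes (most-significant first): 09 EB B0 99 D8 B8 E5 96.
Little-endian: lowest address holds the least-significant byte.
So at ascending addresses the bytes are 96 E5 B8 D8 99 B0 EB 09.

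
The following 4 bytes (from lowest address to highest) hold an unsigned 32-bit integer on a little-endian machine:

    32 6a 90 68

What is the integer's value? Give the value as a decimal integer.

1754294834

Little-endian stores the least-significant byte at the lowest address.
Reassemble most-significant byte first: 68 90 6A 32 → 0x68906A32.
0x68906A32 = 1754294834.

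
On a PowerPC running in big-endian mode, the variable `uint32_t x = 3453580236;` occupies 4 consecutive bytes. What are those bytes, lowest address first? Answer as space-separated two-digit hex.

CD D9 73 CC

3453580236 in hexadecimal, padded to 32 bits, is 0xCDD973CC.
Split into bytes (most-significant first): CD D9 73 CC.
In big-endian order the high byte comes first in memory.
So the memory order matches the most-significant-first order: CD D9 73 CC.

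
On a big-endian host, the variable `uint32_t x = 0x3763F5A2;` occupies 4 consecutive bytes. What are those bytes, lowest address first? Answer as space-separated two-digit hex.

Split into bytes (most-significant first): 37 63 F5 A2.
Big-endian stores the most-significant byte at the lowest address.
So the memory order matches the most-significant-first order: 37 63 F5 A2.

37 63 F5 A2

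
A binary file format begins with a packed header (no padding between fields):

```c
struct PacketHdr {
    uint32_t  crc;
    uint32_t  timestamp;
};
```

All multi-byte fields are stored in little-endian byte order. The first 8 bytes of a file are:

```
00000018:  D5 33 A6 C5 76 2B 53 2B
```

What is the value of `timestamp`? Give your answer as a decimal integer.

726870902

`timestamp` follows `crc` (4 bytes), so it starts at byte offset 4 and occupies 4 bytes.
Bytes at offsets 4..7: 76 2B 53 2B.
In little-endian order the low byte comes first in memory.
Reassemble most-significant byte first: 2B 53 2B 76 → 0x2B532B76.
0x2B532B76 = 726870902.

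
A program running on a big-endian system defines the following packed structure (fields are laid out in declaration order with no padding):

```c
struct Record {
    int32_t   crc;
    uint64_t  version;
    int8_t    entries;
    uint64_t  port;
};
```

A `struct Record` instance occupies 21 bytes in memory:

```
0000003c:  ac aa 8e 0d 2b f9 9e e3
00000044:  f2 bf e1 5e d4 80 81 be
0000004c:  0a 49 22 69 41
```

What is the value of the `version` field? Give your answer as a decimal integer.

`version` follows `crc` (4 bytes), so it starts at byte offset 4 and occupies 8 bytes.
Bytes at offsets 4..11: 2B F9 9E E3 F2 BF E1 5E.
Big-endian stores the most-significant byte at the lowest address.
The bytes are already most-significant first: 0x2BF99EE3F2BFE15E.
0x2BF99EE3F2BFE15E = 3168738514699280734.

3168738514699280734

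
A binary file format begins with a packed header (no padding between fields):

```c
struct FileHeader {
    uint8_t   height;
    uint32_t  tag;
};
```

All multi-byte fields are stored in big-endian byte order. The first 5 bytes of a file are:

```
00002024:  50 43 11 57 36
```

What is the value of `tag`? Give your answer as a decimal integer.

`tag` follows `height` (1 byte), so it starts at byte offset 1 and occupies 4 bytes.
Bytes at offsets 1..4: 43 11 57 36.
Big-endian: lowest address holds the most-significant byte.
The bytes are already most-significant first: 0x43115736.
0x43115736 = 1125209910.

1125209910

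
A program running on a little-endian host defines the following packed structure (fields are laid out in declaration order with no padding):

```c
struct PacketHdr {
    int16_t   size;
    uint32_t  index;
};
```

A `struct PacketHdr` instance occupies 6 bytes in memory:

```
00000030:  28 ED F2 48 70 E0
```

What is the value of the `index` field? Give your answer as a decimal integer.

3765455090

`index` follows `size` (2 bytes), so it starts at byte offset 2 and occupies 4 bytes.
Bytes at offsets 2..5: F2 48 70 E0.
In little-endian order the low byte comes first in memory.
Reassemble most-significant byte first: E0 70 48 F2 → 0xE07048F2.
0xE07048F2 = 3765455090.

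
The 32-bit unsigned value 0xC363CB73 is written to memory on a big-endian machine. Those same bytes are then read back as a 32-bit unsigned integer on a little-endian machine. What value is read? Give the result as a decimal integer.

Stored big-endian, the bytes at ascending addresses are C3 63 CB 73.
Read back as little-endian, the first byte is least significant, giving 0x73CB63C3.
0x73CB63C3 = 1942709187.

1942709187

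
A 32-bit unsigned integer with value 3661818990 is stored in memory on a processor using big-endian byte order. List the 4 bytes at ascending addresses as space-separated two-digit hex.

3661818990 in hexadecimal, padded to 32 bits, is 0xDA42EC6E.
Split into bytes (most-significant first): DA 42 EC 6E.
Big-endian: lowest address holds the most-significant byte.
So the memory order matches the most-significant-first order: DA 42 EC 6E.

DA 42 EC 6E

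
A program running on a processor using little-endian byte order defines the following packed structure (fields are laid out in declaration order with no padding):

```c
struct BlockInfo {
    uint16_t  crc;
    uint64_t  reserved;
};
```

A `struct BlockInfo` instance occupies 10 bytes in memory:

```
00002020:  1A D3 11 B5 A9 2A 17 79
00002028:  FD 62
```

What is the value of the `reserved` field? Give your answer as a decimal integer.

7132990525231707409

`reserved` follows `crc` (2 bytes), so it starts at byte offset 2 and occupies 8 bytes.
Bytes at offsets 2..9: 11 B5 A9 2A 17 79 FD 62.
Little-endian: lowest address holds the least-significant byte.
Reassemble most-significant byte first: 62 FD 79 17 2A A9 B5 11 → 0x62FD79172AA9B511.
0x62FD79172AA9B511 = 7132990525231707409.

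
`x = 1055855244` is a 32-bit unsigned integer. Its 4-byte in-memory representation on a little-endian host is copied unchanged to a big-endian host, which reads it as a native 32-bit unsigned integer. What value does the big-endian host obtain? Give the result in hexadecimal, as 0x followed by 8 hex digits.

1055855244 in 32-bit hexadecimal is 0x3EEF128C.
Stored little-endian, the bytes at ascending addresses are 8C 12 EF 3E.
Read back as big-endian, the last byte is least significant, giving 0x8C12EF3E.

0x8C12EF3E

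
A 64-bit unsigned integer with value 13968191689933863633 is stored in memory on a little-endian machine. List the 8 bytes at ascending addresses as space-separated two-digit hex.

D1 3A 12 D9 55 FC D8 C1

13968191689933863633 in hexadecimal, padded to 64 bits, is 0xC1D8FC55D9123AD1.
Split into bytes (most-significant first): C1 D8 FC 55 D9 12 3A D1.
Little-endian: lowest address holds the least-significant byte.
So at ascending addresses the bytes are D1 3A 12 D9 55 FC D8 C1.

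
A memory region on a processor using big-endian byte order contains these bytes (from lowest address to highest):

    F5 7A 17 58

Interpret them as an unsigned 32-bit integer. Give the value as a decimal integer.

In big-endian order the high byte comes first in memory.
The bytes are already most-significant first: 0xF57A1758.
0xF57A1758 = 4118419288.

4118419288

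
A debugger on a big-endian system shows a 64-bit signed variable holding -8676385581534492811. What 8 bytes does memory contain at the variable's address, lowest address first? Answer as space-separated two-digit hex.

Two's complement of -8676385581534492811 in 64 bits: 8676385581534492811 = 0x7868B6B789AF388B; invert → 0x879749487650C774; add 1 → 0x879749487650C775.
Split into bytes (most-significant first): 87 97 49 48 76 50 C7 75.
Big-endian: lowest address holds the most-significant byte.
So the memory order matches the most-significant-first order: 87 97 49 48 76 50 C7 75.

87 97 49 48 76 50 C7 75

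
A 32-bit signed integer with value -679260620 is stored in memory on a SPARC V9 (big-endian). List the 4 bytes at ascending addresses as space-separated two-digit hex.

Two's complement of -679260620 in 32 bits: 679260620 = 0x287CB1CC; invert → 0xD7834E33; add 1 → 0xD7834E34.
Split into bytes (most-significant first): D7 83 4E 34.
Big-endian stores the most-significant byte at the lowest address.
So the memory order matches the most-significant-first order: D7 83 4E 34.

D7 83 4E 34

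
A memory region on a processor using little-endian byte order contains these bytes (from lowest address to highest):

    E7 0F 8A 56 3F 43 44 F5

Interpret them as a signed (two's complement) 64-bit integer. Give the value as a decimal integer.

Little-endian stores the least-significant byte at the lowest address.
Reassemble most-significant byte first: F5 44 43 3F 56 8A 0F E7 → 0xF544433F568A0FE7.
Top bit is set, so as a signed 64-bit value this is 0xF544433F568A0FE7 − 2^64 = -773419296686993433.

-773419296686993433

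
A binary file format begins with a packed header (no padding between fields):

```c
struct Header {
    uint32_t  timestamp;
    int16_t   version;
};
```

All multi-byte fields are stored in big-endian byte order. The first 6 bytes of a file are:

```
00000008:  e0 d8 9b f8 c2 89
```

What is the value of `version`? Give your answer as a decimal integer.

`version` follows `timestamp` (4 bytes), so it starts at byte offset 4 and occupies 2 bytes.
Bytes at offsets 4..5: C2 89.
Big-endian stores the most-significant byte at the lowest address.
The bytes are already most-significant first: 0xC289.
Top bit is set, so as a signed 16-bit value this is 0xC289 − 2^16 = -15735.

-15735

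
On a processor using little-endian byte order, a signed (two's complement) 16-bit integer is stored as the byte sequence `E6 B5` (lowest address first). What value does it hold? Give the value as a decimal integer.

-18970

Little-endian stores the least-significant byte at the lowest address.
Reassemble most-significant byte first: B5 E6 → 0xB5E6.
Top bit is set, so as a signed 16-bit value this is 0xB5E6 − 2^16 = -18970.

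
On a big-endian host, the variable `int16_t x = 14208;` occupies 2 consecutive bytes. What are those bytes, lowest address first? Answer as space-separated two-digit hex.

14208 in hexadecimal, padded to 16 bits, is 0x3780.
Split into bytes (most-significant first): 37 80.
In big-endian order the high byte comes first in memory.
So the memory order matches the most-significant-first order: 37 80.

37 80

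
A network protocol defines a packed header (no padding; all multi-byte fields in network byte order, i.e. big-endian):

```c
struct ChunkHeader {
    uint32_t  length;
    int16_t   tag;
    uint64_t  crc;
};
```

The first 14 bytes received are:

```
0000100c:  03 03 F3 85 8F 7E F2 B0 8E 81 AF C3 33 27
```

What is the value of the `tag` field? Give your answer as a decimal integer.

`tag` follows `length` (4 bytes), so it starts at byte offset 4 and occupies 2 bytes.
Bytes at offsets 4..5: 8F 7E.
In big-endian order the high byte comes first in memory.
The bytes are already most-significant first: 0x8F7E.
Top bit is set, so as a signed 16-bit value this is 0x8F7E − 2^16 = -28802.

-28802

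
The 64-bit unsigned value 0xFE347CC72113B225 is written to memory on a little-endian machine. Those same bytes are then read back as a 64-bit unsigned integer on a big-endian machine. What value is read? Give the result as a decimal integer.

Stored little-endian, the bytes at ascending addresses are 25 B2 13 21 C7 7C 34 FE.
Read back as big-endian, the last byte is least significant, giving 0x25B21321C77C34FE.
0x25B21321C77C34FE = 2716254561059484926.

2716254561059484926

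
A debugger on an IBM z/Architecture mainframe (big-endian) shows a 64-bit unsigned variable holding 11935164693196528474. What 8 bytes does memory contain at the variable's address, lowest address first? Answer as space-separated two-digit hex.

11935164693196528474 in hexadecimal, padded to 64 bits, is 0xA5A2390DA1C35B5A.
Split into bytes (most-significant first): A5 A2 39 0D A1 C3 5B 5A.
Big-endian: lowest address holds the most-significant byte.
So the memory order matches the most-significant-first order: A5 A2 39 0D A1 C3 5B 5A.

A5 A2 39 0D A1 C3 5B 5A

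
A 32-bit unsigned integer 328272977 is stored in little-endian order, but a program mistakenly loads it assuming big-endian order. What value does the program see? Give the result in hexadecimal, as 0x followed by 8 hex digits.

328272977 in 32-bit hexadecimal is 0x13910C51.
Stored little-endian, the bytes at ascending addresses are 51 0C 91 13.
Read back as big-endian, the last byte is least significant, giving 0x510C9113.

0x510C9113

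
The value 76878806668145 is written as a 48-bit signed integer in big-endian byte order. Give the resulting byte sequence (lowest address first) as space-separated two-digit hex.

76878806668145 in hexadecimal, padded to 48 bits, is 0x45EBBDF65371.
Split into bytes (most-significant first): 45 EB BD F6 53 71.
Big-endian: lowest address holds the most-significant byte.
So the memory order matches the most-significant-first order: 45 EB BD F6 53 71.

45 EB BD F6 53 71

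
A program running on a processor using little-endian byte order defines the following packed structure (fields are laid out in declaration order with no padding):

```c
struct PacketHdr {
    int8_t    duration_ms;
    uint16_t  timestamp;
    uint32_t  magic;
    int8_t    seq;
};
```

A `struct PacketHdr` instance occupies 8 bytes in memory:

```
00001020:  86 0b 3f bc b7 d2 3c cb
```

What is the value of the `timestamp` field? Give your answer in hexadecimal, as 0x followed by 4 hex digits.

0x3F0B

`timestamp` follows `duration_ms` (1 byte), so it starts at byte offset 1 and occupies 2 bytes.
Bytes at offsets 1..2: 0B 3F.
Little-endian: lowest address holds the least-significant byte.
Reassemble most-significant byte first: 3F 0B → 0x3F0B.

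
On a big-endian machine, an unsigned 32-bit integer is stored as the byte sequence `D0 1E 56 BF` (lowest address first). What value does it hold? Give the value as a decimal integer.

3491649215

Big-endian: lowest address holds the most-significant byte.
The bytes are already most-significant first: 0xD01E56BF.
0xD01E56BF = 3491649215.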